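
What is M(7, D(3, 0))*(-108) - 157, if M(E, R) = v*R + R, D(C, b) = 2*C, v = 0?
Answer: -805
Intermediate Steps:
M(E, R) = R (M(E, R) = 0*R + R = 0 + R = R)
M(7, D(3, 0))*(-108) - 157 = (2*3)*(-108) - 157 = 6*(-108) - 157 = -648 - 157 = -805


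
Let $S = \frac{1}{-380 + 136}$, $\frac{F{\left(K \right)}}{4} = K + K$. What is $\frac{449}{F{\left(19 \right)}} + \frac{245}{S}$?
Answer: $- \frac{9086111}{152} \approx -59777.0$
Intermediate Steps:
$F{\left(K \right)} = 8 K$ ($F{\left(K \right)} = 4 \left(K + K\right) = 4 \cdot 2 K = 8 K$)
$S = - \frac{1}{244}$ ($S = \frac{1}{-244} = - \frac{1}{244} \approx -0.0040984$)
$\frac{449}{F{\left(19 \right)}} + \frac{245}{S} = \frac{449}{8 \cdot 19} + \frac{245}{- \frac{1}{244}} = \frac{449}{152} + 245 \left(-244\right) = 449 \cdot \frac{1}{152} - 59780 = \frac{449}{152} - 59780 = - \frac{9086111}{152}$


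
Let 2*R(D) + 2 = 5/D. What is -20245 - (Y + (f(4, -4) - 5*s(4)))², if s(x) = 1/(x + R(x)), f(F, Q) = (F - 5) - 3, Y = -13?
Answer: -17310134/841 ≈ -20583.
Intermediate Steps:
f(F, Q) = -8 + F (f(F, Q) = (-5 + F) - 3 = -8 + F)
R(D) = -1 + 5/(2*D) (R(D) = -1 + (5/D)/2 = -1 + 5/(2*D))
s(x) = 1/(x + (5/2 - x)/x)
-20245 - (Y + (f(4, -4) - 5*s(4)))² = -20245 - (-13 + ((-8 + 4) - 10*4/(5 - 2*4 + 2*4²)))² = -20245 - (-13 + (-4 - 10*4/(5 - 8 + 2*16)))² = -20245 - (-13 + (-4 - 10*4/(5 - 8 + 32)))² = -20245 - (-13 + (-4 - 10*4/29))² = -20245 - (-13 + (-4 - 5*8/29))² = -20245 - (-13 + (-4 - 40/29))² = -20245 - (-13 - 156/29)² = -20245 - (-533/29)² = -20245 - 1*284089/841 = -20245 - 284089/841 = -17310134/841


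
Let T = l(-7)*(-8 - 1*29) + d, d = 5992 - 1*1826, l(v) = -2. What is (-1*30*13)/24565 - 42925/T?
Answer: -42244249/4166224 ≈ -10.140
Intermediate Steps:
d = 4166 (d = 5992 - 1826 = 4166)
T = 4240 (T = -2*(-8 - 1*29) + 4166 = -2*(-8 - 29) + 4166 = -2*(-37) + 4166 = 74 + 4166 = 4240)
(-1*30*13)/24565 - 42925/T = (-1*30*13)/24565 - 42925/4240 = -30*13*(1/24565) - 42925*1/4240 = -390*1/24565 - 8585/848 = -78/4913 - 8585/848 = -42244249/4166224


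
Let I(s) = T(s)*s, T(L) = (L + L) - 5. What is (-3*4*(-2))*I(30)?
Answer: 39600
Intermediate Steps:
T(L) = -5 + 2*L (T(L) = 2*L - 5 = -5 + 2*L)
I(s) = s*(-5 + 2*s) (I(s) = (-5 + 2*s)*s = s*(-5 + 2*s))
(-3*4*(-2))*I(30) = (-3*4*(-2))*(30*(-5 + 2*30)) = (-12*(-2))*(30*(-5 + 60)) = 24*(30*55) = 24*1650 = 39600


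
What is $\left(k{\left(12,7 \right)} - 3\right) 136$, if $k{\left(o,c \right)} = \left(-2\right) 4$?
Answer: $-1496$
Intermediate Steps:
$k{\left(o,c \right)} = -8$
$\left(k{\left(12,7 \right)} - 3\right) 136 = \left(-8 - 3\right) 136 = \left(-11\right) 136 = -1496$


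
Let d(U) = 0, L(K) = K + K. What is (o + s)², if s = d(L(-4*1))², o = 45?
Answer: 2025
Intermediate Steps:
L(K) = 2*K
s = 0 (s = 0² = 0)
(o + s)² = (45 + 0)² = 45² = 2025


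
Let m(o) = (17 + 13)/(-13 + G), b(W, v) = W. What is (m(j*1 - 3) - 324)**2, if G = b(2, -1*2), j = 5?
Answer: 12916836/121 ≈ 1.0675e+5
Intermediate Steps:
G = 2
m(o) = -30/11 (m(o) = (17 + 13)/(-13 + 2) = 30/(-11) = 30*(-1/11) = -30/11)
(m(j*1 - 3) - 324)**2 = (-30/11 - 324)**2 = (-3594/11)**2 = 12916836/121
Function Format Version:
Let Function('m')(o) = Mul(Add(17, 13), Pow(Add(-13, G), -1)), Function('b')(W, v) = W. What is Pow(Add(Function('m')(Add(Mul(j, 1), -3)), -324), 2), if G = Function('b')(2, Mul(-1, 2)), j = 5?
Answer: Rational(12916836, 121) ≈ 1.0675e+5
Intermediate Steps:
G = 2
Function('m')(o) = Rational(-30, 11) (Function('m')(o) = Mul(Add(17, 13), Pow(Add(-13, 2), -1)) = Mul(30, Pow(-11, -1)) = Mul(30, Rational(-1, 11)) = Rational(-30, 11))
Pow(Add(Function('m')(Add(Mul(j, 1), -3)), -324), 2) = Pow(Add(Rational(-30, 11), -324), 2) = Pow(Rational(-3594, 11), 2) = Rational(12916836, 121)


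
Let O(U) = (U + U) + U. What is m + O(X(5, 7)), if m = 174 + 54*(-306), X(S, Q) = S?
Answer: -16335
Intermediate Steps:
O(U) = 3*U (O(U) = 2*U + U = 3*U)
m = -16350 (m = 174 - 16524 = -16350)
m + O(X(5, 7)) = -16350 + 3*5 = -16350 + 15 = -16335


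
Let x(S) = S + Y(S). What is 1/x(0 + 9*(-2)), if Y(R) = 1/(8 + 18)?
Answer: -26/467 ≈ -0.055674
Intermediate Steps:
Y(R) = 1/26
x(S) = 1/26 + S (x(S) = S + 1/26 = 1/26 + S)
1/x(0 + 9*(-2)) = 1/(1/26 + (0 + 9*(-2))) = 1/(1/26 + (0 - 18)) = 1/(1/26 - 18) = 1/(-467/26) = -26/467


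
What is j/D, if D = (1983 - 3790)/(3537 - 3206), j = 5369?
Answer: -136703/139 ≈ -983.47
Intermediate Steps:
D = -1807/331 ≈ -5.4592
j/D = 5369/(-1807/331) = 5369*(-331/1807) = -136703/139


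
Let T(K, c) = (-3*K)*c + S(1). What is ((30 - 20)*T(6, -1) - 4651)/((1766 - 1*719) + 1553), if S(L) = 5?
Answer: -4421/2600 ≈ -1.7004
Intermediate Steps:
T(K, c) = 5 - 3*K*c (T(K, c) = (-3*K)*c + 5 = -3*K*c + 5 = 5 - 3*K*c)
((30 - 20)*T(6, -1) - 4651)/((1766 - 1*719) + 1553) = ((30 - 20)*(5 - 3*6*(-1)) - 4651)/((1766 - 1*719) + 1553) = (10*(5 + 18) - 4651)/((1766 - 719) + 1553) = (10*23 - 4651)/(1047 + 1553) = (230 - 4651)/2600 = -4421*1/2600 = -4421/2600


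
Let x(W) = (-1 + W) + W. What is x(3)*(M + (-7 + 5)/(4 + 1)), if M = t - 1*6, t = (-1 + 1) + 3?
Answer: -17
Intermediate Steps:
t = 3 (t = 0 + 3 = 3)
x(W) = -1 + 2*W
M = -3 (M = 3 - 1*6 = 3 - 6 = -3)
x(3)*(M + (-7 + 5)/(4 + 1)) = (-1 + 2*3)*(-3 + (-7 + 5)/(4 + 1)) = (-1 + 6)*(-3 - 2/5) = 5*(-3 - 2*1/5) = 5*(-3 - 2/5) = 5*(-17/5) = -17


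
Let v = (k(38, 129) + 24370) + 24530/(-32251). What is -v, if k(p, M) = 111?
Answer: -789512201/32251 ≈ -24480.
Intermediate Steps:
v = 789512201/32251 (v = (111 + 24370) + 24530/(-32251) = 24481 + 24530*(-1/32251) = 24481 - 24530/32251 = 789512201/32251 ≈ 24480.)
-v = -1*789512201/32251 = -789512201/32251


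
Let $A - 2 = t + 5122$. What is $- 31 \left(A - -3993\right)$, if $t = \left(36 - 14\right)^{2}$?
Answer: $-297631$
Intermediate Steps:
$t = 484$ ($t = 22^{2} = 484$)
$A = 5608$ ($A = 2 + \left(484 + 5122\right) = 2 + 5606 = 5608$)
$- 31 \left(A - -3993\right) = - 31 \left(5608 - -3993\right) = - 31 \left(5608 + 3993\right) = \left(-31\right) 9601 = -297631$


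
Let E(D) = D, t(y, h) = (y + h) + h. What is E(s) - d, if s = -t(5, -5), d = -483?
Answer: 488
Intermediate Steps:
t(y, h) = y + 2*h (t(y, h) = (h + y) + h = y + 2*h)
s = 5 (s = -(5 + 2*(-5)) = -(5 - 10) = -1*(-5) = 5)
E(s) - d = 5 - 1*(-483) = 5 + 483 = 488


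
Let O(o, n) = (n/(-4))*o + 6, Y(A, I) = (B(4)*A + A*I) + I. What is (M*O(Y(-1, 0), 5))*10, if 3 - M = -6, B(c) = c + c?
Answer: 1440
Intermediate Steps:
B(c) = 2*c
Y(A, I) = I + 8*A + A*I (Y(A, I) = ((2*4)*A + A*I) + I = (8*A + A*I) + I = I + 8*A + A*I)
M = 9 (M = 3 - 1*(-6) = 3 + 6 = 9)
O(o, n) = 6 - n*o/4 (O(o, n) = (n*(-1/4))*o + 6 = (-n/4)*o + 6 = -n*o/4 + 6 = 6 - n*o/4)
(M*O(Y(-1, 0), 5))*10 = (9*(6 - 1/4*5*(0 + 8*(-1) - 1*0)))*10 = (9*(6 - 1/4*5*(0 - 8 + 0)))*10 = (9*(6 - 1/4*5*(-8)))*10 = (9*(6 + 10))*10 = (9*16)*10 = 144*10 = 1440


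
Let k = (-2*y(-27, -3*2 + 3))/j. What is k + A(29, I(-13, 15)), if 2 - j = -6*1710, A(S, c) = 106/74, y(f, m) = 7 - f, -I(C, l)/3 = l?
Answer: 270685/189847 ≈ 1.4258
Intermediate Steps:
I(C, l) = -3*l
A(S, c) = 53/37 (A(S, c) = 106*(1/74) = 53/37)
j = 10262 (j = 2 - (-6)*1710 = 2 - 1*(-10260) = 2 + 10260 = 10262)
k = -34/5131 (k = -2*(7 - 1*(-27))/10262 = -2*(7 + 27)*(1/10262) = -2*34*(1/10262) = -68*1/10262 = -34/5131 ≈ -0.0066264)
k + A(29, I(-13, 15)) = -34/5131 + 53/37 = 270685/189847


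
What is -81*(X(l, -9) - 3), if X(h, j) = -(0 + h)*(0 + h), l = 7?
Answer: 4212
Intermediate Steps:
X(h, j) = -h² (X(h, j) = -h*h = -h²)
-81*(X(l, -9) - 3) = -81*(-1*7² - 3) = -81*(-1*49 - 3) = -81*(-49 - 3) = -81*(-52) = 4212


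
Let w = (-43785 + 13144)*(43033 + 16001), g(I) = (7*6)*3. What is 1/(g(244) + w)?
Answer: -1/1808860668 ≈ -5.5283e-10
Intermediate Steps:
g(I) = 126 (g(I) = 42*3 = 126)
w = -1808860794 (w = -30641*59034 = -1808860794)
1/(g(244) + w) = 1/(126 - 1808860794) = 1/(-1808860668) = -1/1808860668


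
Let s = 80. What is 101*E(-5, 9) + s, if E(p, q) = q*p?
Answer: -4465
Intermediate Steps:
E(p, q) = p*q
101*E(-5, 9) + s = 101*(-5*9) + 80 = 101*(-45) + 80 = -4545 + 80 = -4465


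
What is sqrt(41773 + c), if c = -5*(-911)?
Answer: 2*sqrt(11582) ≈ 215.24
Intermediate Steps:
c = 4555
sqrt(41773 + c) = sqrt(41773 + 4555) = sqrt(46328) = 2*sqrt(11582)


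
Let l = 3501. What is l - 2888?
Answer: 613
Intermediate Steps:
l - 2888 = 3501 - 2888 = 613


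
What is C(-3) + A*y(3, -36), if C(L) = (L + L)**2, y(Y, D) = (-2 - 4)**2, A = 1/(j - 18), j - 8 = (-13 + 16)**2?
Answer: 0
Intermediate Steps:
j = 17 (j = 8 + (-13 + 16)**2 = 8 + 3**2 = 8 + 9 = 17)
A = -1 (A = 1/(17 - 18) = 1/(-1) = -1)
y(Y, D) = 36 (y(Y, D) = (-6)**2 = 36)
C(L) = 4*L**2 (C(L) = (2*L)**2 = 4*L**2)
C(-3) + A*y(3, -36) = 4*(-3)**2 - 1*36 = 4*9 - 36 = 36 - 36 = 0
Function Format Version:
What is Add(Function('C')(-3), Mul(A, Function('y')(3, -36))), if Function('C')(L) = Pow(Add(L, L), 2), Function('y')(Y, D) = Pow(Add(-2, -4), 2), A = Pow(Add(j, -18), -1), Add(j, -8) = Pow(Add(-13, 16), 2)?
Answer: 0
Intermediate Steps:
j = 17 (j = Add(8, Pow(Add(-13, 16), 2)) = Add(8, Pow(3, 2)) = Add(8, 9) = 17)
A = -1 (A = Pow(Add(17, -18), -1) = Pow(-1, -1) = -1)
Function('y')(Y, D) = 36 (Function('y')(Y, D) = Pow(-6, 2) = 36)
Function('C')(L) = Mul(4, Pow(L, 2)) (Function('C')(L) = Pow(Mul(2, L), 2) = Mul(4, Pow(L, 2)))
Add(Function('C')(-3), Mul(A, Function('y')(3, -36))) = Add(Mul(4, Pow(-3, 2)), Mul(-1, 36)) = Add(Mul(4, 9), -36) = Add(36, -36) = 0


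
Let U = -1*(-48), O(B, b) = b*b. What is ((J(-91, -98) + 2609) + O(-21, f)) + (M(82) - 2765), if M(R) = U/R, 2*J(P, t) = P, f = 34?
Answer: 78317/82 ≈ 955.08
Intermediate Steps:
J(P, t) = P/2
O(B, b) = b²
U = 48
M(R) = 48/R
((J(-91, -98) + 2609) + O(-21, f)) + (M(82) - 2765) = (((½)*(-91) + 2609) + 34²) + (48/82 - 2765) = ((-91/2 + 2609) + 1156) + (48*(1/82) - 2765) = (5127/2 + 1156) + (24/41 - 2765) = 7439/2 - 113341/41 = 78317/82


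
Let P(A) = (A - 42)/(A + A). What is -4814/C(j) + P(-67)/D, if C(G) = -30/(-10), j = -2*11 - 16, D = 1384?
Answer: -892784857/556368 ≈ -1604.7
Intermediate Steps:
P(A) = (-42 + A)/(2*A) (P(A) = (-42 + A)/((2*A)) = (-42 + A)*(1/(2*A)) = (-42 + A)/(2*A))
j = -38 (j = -22 - 16 = -38)
C(G) = 3 (C(G) = -30*(-⅒) = 3)
-4814/C(j) + P(-67)/D = -4814/3 + ((½)*(-42 - 67)/(-67))/1384 = -4814*⅓ + ((½)*(-1/67)*(-109))*(1/1384) = -4814/3 + (109/134)*(1/1384) = -4814/3 + 109/185456 = -892784857/556368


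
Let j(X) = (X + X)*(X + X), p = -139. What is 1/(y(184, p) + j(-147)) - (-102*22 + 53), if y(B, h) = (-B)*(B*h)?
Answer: 10500192221/4792420 ≈ 2191.0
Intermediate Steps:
j(X) = 4*X² (j(X) = (2*X)*(2*X) = 4*X²)
y(B, h) = -h*B²
1/(y(184, p) + j(-147)) - (-102*22 + 53) = 1/(-1*(-139)*184² + 4*(-147)²) - (-102*22 + 53) = 1/(-1*(-139)*33856 + 4*21609) - (-2244 + 53) = 1/(4705984 + 86436) - 1*(-2191) = 1/4792420 + 2191 = 10500192221/4792420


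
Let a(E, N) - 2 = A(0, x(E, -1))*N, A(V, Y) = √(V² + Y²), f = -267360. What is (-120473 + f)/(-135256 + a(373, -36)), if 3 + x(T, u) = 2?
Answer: 387833/135290 ≈ 2.8667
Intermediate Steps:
x(T, u) = -1 (x(T, u) = -3 + 2 = -1)
a(E, N) = 2 + N (a(E, N) = 2 + √(0² + (-1)²)*N = 2 + √(0 + 1)*N = 2 + √1*N = 2 + 1*N = 2 + N)
(-120473 + f)/(-135256 + a(373, -36)) = (-120473 - 267360)/(-135256 + (2 - 36)) = -387833/(-135256 - 34) = -387833/(-135290) = -387833*(-1/135290) = 387833/135290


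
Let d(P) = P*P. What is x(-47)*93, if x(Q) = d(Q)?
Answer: 205437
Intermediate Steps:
d(P) = P²
x(Q) = Q²
x(-47)*93 = (-47)²*93 = 2209*93 = 205437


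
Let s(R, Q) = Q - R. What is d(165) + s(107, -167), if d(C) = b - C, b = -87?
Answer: -526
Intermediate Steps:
d(C) = -87 - C
d(165) + s(107, -167) = (-87 - 1*165) + (-167 - 1*107) = (-87 - 165) + (-167 - 107) = -252 - 274 = -526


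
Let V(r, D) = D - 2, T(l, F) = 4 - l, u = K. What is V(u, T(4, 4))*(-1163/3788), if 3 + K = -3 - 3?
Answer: 1163/1894 ≈ 0.61404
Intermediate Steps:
K = -9 (K = -3 + (-3 - 3) = -3 - 6 = -9)
u = -9
V(r, D) = -2 + D
V(u, T(4, 4))*(-1163/3788) = (-2 + (4 - 1*4))*(-1163/3788) = (-2 + (4 - 4))*(-1163*1/3788) = (-2 + 0)*(-1163/3788) = -2*(-1163/3788) = 1163/1894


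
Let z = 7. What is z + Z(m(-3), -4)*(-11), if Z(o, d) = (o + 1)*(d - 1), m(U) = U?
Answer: -103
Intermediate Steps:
Z(o, d) = (1 + o)*(-1 + d)
z + Z(m(-3), -4)*(-11) = 7 + (-1 - 4 - 1*(-3) - 4*(-3))*(-11) = 7 + (-1 - 4 + 3 + 12)*(-11) = 7 + 10*(-11) = 7 - 110 = -103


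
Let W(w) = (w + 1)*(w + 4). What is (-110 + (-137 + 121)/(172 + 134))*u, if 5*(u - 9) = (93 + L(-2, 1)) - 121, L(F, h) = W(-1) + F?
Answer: -16838/51 ≈ -330.16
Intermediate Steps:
W(w) = (1 + w)*(4 + w)
L(F, h) = F (L(F, h) = (4 + (-1)² + 5*(-1)) + F = (4 + 1 - 5) + F = 0 + F = F)
u = 3 (u = 9 + ((93 - 2) - 121)/5 = 9 + (91 - 121)/5 = 9 + (⅕)*(-30) = 9 - 6 = 3)
(-110 + (-137 + 121)/(172 + 134))*u = (-110 + (-137 + 121)/(172 + 134))*3 = (-110 - 16/306)*3 = (-110 - 16*1/306)*3 = (-110 - 8/153)*3 = -16838/153*3 = -16838/51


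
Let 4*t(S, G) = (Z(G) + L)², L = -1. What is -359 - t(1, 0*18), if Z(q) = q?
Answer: -1437/4 ≈ -359.25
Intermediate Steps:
t(S, G) = (-1 + G)²/4 (t(S, G) = (G - 1)²/4 = (-1 + G)²/4)
-359 - t(1, 0*18) = -359 - (-1 + 0*18)²/4 = -359 - (-1 + 0)²/4 = -359 - (-1)²/4 = -359 - 1/4 = -359 - 1*¼ = -359 - ¼ = -1437/4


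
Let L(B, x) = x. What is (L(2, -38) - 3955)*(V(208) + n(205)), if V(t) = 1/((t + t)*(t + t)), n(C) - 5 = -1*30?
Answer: 17275311207/173056 ≈ 99825.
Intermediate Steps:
n(C) = -25 (n(C) = 5 - 1*30 = 5 - 30 = -25)
V(t) = 1/(4*t**2) (V(t) = 1/((2*t)*(2*t)) = 1/(4*t**2))
(L(2, -38) - 3955)*(V(208) + n(205)) = (-38 - 3955)*((1/4)/208**2 - 25) = -3993*((1/4)*(1/43264) - 25) = -3993*(1/173056 - 25) = -3993*(-4326399/173056) = 17275311207/173056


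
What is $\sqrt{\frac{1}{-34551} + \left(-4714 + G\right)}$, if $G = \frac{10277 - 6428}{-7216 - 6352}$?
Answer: $\frac{i \sqrt{449661964506226373}}{9766416} \approx 68.661 i$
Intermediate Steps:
$G = - \frac{3849}{13568}$ ($G = \frac{3849}{-13568} = 3849 \left(- \frac{1}{13568}\right) = - \frac{3849}{13568} \approx -0.28368$)
$\sqrt{\frac{1}{-34551} + \left(-4714 + G\right)} = \sqrt{\frac{1}{-34551} - \frac{63963401}{13568}} = \sqrt{- \frac{1}{34551} - \frac{63963401}{13568}} = \sqrt{- \frac{2209999481519}{468787968}} = \frac{i \sqrt{449661964506226373}}{9766416}$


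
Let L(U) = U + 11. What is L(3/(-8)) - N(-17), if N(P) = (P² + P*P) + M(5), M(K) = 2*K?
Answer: -4619/8 ≈ -577.38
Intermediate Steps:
N(P) = 10 + 2*P² (N(P) = (P² + P*P) + 2*5 = (P² + P²) + 10 = 2*P² + 10 = 10 + 2*P²)
L(U) = 11 + U
L(3/(-8)) - N(-17) = (11 + 3/(-8)) - (10 + 2*(-17)²) = (11 + 3*(-⅛)) - (10 + 2*289) = (11 - 3/8) - (10 + 578) = 85/8 - 1*588 = 85/8 - 588 = -4619/8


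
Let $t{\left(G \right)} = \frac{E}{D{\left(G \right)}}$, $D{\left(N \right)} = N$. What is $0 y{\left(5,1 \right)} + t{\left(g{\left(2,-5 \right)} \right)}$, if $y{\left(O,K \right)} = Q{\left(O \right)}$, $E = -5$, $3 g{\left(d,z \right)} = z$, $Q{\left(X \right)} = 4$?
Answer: $3$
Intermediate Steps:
$g{\left(d,z \right)} = \frac{z}{3}$
$y{\left(O,K \right)} = 4$
$t{\left(G \right)} = - \frac{5}{G}$
$0 y{\left(5,1 \right)} + t{\left(g{\left(2,-5 \right)} \right)} = 0 \cdot 4 - \frac{5}{\frac{1}{3} \left(-5\right)} = 0 - \frac{5}{- \frac{5}{3}} = 0 - -3 = 0 + 3 = 3$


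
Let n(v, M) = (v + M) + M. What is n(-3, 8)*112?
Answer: 1456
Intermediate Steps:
n(v, M) = v + 2*M (n(v, M) = (M + v) + M = v + 2*M)
n(-3, 8)*112 = (-3 + 2*8)*112 = (-3 + 16)*112 = 13*112 = 1456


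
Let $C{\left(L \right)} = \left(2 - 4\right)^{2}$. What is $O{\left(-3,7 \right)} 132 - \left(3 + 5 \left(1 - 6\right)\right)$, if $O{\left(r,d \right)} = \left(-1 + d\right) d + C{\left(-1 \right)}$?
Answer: $6094$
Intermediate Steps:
$C{\left(L \right)} = 4$ ($C{\left(L \right)} = \left(-2\right)^{2} = 4$)
$O{\left(r,d \right)} = 4 + d \left(-1 + d\right)$ ($O{\left(r,d \right)} = \left(-1 + d\right) d + 4 = d \left(-1 + d\right) + 4 = 4 + d \left(-1 + d\right)$)
$O{\left(-3,7 \right)} 132 - \left(3 + 5 \left(1 - 6\right)\right) = \left(4 + 7^{2} - 7\right) 132 - \left(3 + 5 \left(1 - 6\right)\right) = \left(4 + 49 - 7\right) 132 - \left(3 + 5 \left(1 - 6\right)\right) = 46 \cdot 132 - -22 = 6072 + \left(-3 + 25\right) = 6072 + 22 = 6094$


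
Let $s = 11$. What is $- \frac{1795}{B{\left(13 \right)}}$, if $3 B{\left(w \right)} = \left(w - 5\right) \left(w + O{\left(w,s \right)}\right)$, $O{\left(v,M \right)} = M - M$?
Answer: $- \frac{5385}{104} \approx -51.779$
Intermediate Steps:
$O{\left(v,M \right)} = 0$
$B{\left(w \right)} = \frac{w \left(-5 + w\right)}{3}$ ($B{\left(w \right)} = \frac{\left(w - 5\right) \left(w + 0\right)}{3} = \frac{\left(-5 + w\right) w}{3} = \frac{w \left(-5 + w\right)}{3}$)
$- \frac{1795}{B{\left(13 \right)}} = - \frac{1795}{\frac{1}{3} \cdot 13 \left(-5 + 13\right)} = - \frac{1795}{\frac{1}{3} \cdot 13 \cdot 8} = - \frac{1795}{\frac{104}{3}} = \left(-1795\right) \frac{3}{104} = - \frac{5385}{104}$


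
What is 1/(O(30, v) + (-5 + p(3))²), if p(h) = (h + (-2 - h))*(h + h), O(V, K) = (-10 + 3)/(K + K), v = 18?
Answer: 36/10397 ≈ 0.0034625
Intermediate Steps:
O(V, K) = -7/(2*K) (O(V, K) = -7*1/(2*K) = -7/(2*K))
p(h) = -4*h
1/(O(30, v) + (-5 + p(3))²) = 1/(-7/2/18 + (-5 - 4*3)²) = 1/(-7/2*1/18 + (-5 - 12)²) = 1/(-7/36 + (-17)²) = 1/(-7/36 + 289) = 1/(10397/36) = 36/10397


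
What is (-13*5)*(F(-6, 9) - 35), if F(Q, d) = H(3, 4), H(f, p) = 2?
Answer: 2145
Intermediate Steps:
F(Q, d) = 2
(-13*5)*(F(-6, 9) - 35) = (-13*5)*(2 - 35) = -65*(-33) = 2145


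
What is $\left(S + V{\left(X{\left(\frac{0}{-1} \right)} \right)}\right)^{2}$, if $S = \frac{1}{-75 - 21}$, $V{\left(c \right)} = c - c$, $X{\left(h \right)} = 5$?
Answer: $\frac{1}{9216} \approx 0.00010851$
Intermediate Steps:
$V{\left(c \right)} = 0$
$S = - \frac{1}{96}$ ($S = \frac{1}{-96} = - \frac{1}{96} \approx -0.010417$)
$\left(S + V{\left(X{\left(\frac{0}{-1} \right)} \right)}\right)^{2} = \left(- \frac{1}{96} + 0\right)^{2} = \left(- \frac{1}{96}\right)^{2} = \frac{1}{9216}$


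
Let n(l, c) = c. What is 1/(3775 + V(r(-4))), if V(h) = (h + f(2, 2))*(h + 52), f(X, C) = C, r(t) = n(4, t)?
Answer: 1/3679 ≈ 0.00027181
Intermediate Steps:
r(t) = t
V(h) = (2 + h)*(52 + h) (V(h) = (h + 2)*(h + 52) = (2 + h)*(52 + h))
1/(3775 + V(r(-4))) = 1/(3775 + (104 + (-4)² + 54*(-4))) = 1/(3775 + (104 + 16 - 216)) = 1/(3775 - 96) = 1/3679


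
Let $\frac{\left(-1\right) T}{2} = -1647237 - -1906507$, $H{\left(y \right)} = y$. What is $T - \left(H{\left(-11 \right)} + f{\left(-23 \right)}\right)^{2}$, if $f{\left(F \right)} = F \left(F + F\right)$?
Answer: $-1614749$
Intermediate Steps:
$f{\left(F \right)} = 2 F^{2}$ ($f{\left(F \right)} = F 2 F = 2 F^{2}$)
$T = -518540$ ($T = - 2 \left(-1647237 - -1906507\right) = - 2 \left(-1647237 + 1906507\right) = \left(-2\right) 259270 = -518540$)
$T - \left(H{\left(-11 \right)} + f{\left(-23 \right)}\right)^{2} = -518540 - \left(-11 + 2 \left(-23\right)^{2}\right)^{2} = -518540 - \left(-11 + 2 \cdot 529\right)^{2} = -518540 - \left(-11 + 1058\right)^{2} = -518540 - 1047^{2} = -518540 - 1096209 = -1614749$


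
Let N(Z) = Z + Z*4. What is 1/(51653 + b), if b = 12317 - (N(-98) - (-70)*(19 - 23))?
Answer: 1/64740 ≈ 1.5446e-5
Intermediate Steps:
N(Z) = 5*Z (N(Z) = Z + 4*Z = 5*Z)
b = 13087 (b = 12317 - (5*(-98) - (-70)*(19 - 23)) = 12317 - (-490 - (-70)*(-4)) = 12317 - (-490 - 1*280) = 12317 - (-490 - 280) = 12317 - 1*(-770) = 12317 + 770 = 13087)
1/(51653 + b) = 1/(51653 + 13087) = 1/64740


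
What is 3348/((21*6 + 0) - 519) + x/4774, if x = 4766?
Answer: -2351719/312697 ≈ -7.5208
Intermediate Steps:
3348/((21*6 + 0) - 519) + x/4774 = 3348/((21*6 + 0) - 519) + 4766/4774 = 3348/((126 + 0) - 519) + 4766*(1/4774) = 3348/(126 - 519) + 2383/2387 = 3348/(-393) + 2383/2387 = 3348*(-1/393) + 2383/2387 = -1116/131 + 2383/2387 = -2351719/312697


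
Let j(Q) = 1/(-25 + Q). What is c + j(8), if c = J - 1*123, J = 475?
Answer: 5983/17 ≈ 351.94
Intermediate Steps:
c = 352 (c = 475 - 1*123 = 475 - 123 = 352)
c + j(8) = 352 + 1/(-25 + 8) = 352 + 1/(-17) = 352 - 1/17 = 5983/17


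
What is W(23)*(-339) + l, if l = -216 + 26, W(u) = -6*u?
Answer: 46592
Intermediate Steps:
l = -190
W(23)*(-339) + l = -6*23*(-339) - 190 = -138*(-339) - 190 = 46782 - 190 = 46592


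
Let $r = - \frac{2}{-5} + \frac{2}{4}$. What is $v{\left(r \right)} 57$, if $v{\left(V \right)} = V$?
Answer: $\frac{513}{10} \approx 51.3$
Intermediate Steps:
$r = \frac{9}{10}$ ($r = \left(-2\right) \left(- \frac{1}{5}\right) + 2 \cdot \frac{1}{4} = \frac{2}{5} + \frac{1}{2} = \frac{9}{10} \approx 0.9$)
$v{\left(r \right)} 57 = \frac{9}{10} \cdot 57 = \frac{513}{10}$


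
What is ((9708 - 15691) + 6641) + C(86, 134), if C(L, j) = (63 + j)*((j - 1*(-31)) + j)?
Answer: 59561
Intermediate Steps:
C(L, j) = (31 + 2*j)*(63 + j) (C(L, j) = (63 + j)*((j + 31) + j) = (63 + j)*((31 + j) + j) = (63 + j)*(31 + 2*j) = (31 + 2*j)*(63 + j))
((9708 - 15691) + 6641) + C(86, 134) = ((9708 - 15691) + 6641) + (1953 + 2*134**2 + 157*134) = (-5983 + 6641) + (1953 + 2*17956 + 21038) = 658 + (1953 + 35912 + 21038) = 658 + 58903 = 59561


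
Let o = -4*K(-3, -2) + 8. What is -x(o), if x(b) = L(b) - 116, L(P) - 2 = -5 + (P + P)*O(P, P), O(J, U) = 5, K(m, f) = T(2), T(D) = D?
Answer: 119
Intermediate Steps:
K(m, f) = 2
L(P) = -3 + 10*P (L(P) = 2 + (-5 + (P + P)*5) = 2 + (-5 + (2*P)*5) = 2 + (-5 + 10*P) = -3 + 10*P)
o = 0 (o = -4*2 + 8 = -8 + 8 = 0)
x(b) = -119 + 10*b (x(b) = (-3 + 10*b) - 116 = -119 + 10*b)
-x(o) = -(-119 + 10*0) = -(-119 + 0) = -1*(-119) = 119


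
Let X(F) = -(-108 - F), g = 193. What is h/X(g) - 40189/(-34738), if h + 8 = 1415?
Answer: 8710465/1493734 ≈ 5.8313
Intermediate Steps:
h = 1407 (h = -8 + 1415 = 1407)
X(F) = 108 + F
h/X(g) - 40189/(-34738) = 1407/(108 + 193) - 40189/(-34738) = 1407/301 - 40189*(-1/34738) = 1407*(1/301) + 40189/34738 = 201/43 + 40189/34738 = 8710465/1493734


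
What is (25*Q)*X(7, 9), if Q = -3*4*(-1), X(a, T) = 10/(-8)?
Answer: -375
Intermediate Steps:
X(a, T) = -5/4 (X(a, T) = 10*(-⅛) = -5/4)
Q = 12 (Q = -12*(-1) = 12)
(25*Q)*X(7, 9) = (25*12)*(-5/4) = 300*(-5/4) = -375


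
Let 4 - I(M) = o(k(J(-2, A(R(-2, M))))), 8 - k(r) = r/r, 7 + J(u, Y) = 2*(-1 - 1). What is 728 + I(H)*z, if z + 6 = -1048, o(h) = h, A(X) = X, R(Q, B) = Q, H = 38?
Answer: 3890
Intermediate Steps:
J(u, Y) = -11 (J(u, Y) = -7 + 2*(-1 - 1) = -7 + 2*(-2) = -7 - 4 = -11)
k(r) = 7 (k(r) = 8 - r/r = 8 - 1*1 = 8 - 1 = 7)
z = -1054 (z = -6 - 1048 = -1054)
I(M) = -3 (I(M) = 4 - 1*7 = 4 - 7 = -3)
728 + I(H)*z = 728 - 3*(-1054) = 728 + 3162 = 3890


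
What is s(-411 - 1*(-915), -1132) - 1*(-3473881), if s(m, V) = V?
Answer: 3472749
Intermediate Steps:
s(-411 - 1*(-915), -1132) - 1*(-3473881) = -1132 - 1*(-3473881) = -1132 + 3473881 = 3472749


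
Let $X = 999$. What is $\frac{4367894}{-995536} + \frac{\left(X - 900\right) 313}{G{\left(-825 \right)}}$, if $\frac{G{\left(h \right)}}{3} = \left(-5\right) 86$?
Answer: $- \frac{70703987}{2488840} \approx -28.408$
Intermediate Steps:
$G{\left(h \right)} = -1290$ ($G{\left(h \right)} = 3 \left(\left(-5\right) 86\right) = 3 \left(-430\right) = -1290$)
$\frac{4367894}{-995536} + \frac{\left(X - 900\right) 313}{G{\left(-825 \right)}} = \frac{4367894}{-995536} + \frac{\left(999 - 900\right) 313}{-1290} = 4367894 \left(- \frac{1}{995536}\right) + 99 \cdot 313 \left(- \frac{1}{1290}\right) = - \frac{2183947}{497768} + 30987 \left(- \frac{1}{1290}\right) = - \frac{2183947}{497768} - \frac{10329}{430} = - \frac{70703987}{2488840}$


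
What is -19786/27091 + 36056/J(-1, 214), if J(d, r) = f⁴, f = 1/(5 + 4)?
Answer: 6408739483070/27091 ≈ 2.3656e+8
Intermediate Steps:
f = ⅑ (f = 1/9 = ⅑ ≈ 0.11111)
J(d, r) = 1/6561 (J(d, r) = (⅑)⁴ = 1/6561)
-19786/27091 + 36056/J(-1, 214) = -19786/27091 + 36056/(1/6561) = -19786*1/27091 + 36056*6561 = -19786/27091 + 236563416 = 6408739483070/27091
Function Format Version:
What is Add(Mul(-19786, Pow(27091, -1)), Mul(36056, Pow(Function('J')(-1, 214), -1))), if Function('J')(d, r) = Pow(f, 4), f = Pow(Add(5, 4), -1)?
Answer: Rational(6408739483070, 27091) ≈ 2.3656e+8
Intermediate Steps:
f = Rational(1, 9) (f = Pow(9, -1) = Rational(1, 9) ≈ 0.11111)
Function('J')(d, r) = Rational(1, 6561) (Function('J')(d, r) = Pow(Rational(1, 9), 4) = Rational(1, 6561))
Add(Mul(-19786, Pow(27091, -1)), Mul(36056, Pow(Function('J')(-1, 214), -1))) = Add(Mul(-19786, Pow(27091, -1)), Mul(36056, Pow(Rational(1, 6561), -1))) = Add(Mul(-19786, Rational(1, 27091)), Mul(36056, 6561)) = Add(Rational(-19786, 27091), 236563416) = Rational(6408739483070, 27091)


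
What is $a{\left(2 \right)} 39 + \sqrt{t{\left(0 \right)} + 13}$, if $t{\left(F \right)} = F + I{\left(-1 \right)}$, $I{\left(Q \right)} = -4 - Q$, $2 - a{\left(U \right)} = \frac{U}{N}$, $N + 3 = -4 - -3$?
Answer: $\frac{195}{2} + \sqrt{10} \approx 100.66$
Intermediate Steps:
$N = -4$ ($N = -3 - 1 = -4$)
$a{\left(U \right)} = 2 + \frac{U}{4}$ ($a{\left(U \right)} = 2 - \frac{U}{-4} = 2 - U \left(- \frac{1}{4}\right) = 2 - - \frac{U}{4} = 2 + \frac{U}{4}$)
$t{\left(F \right)} = -3 + F$ ($t{\left(F \right)} = F - 3 = -3 + F$)
$a{\left(2 \right)} 39 + \sqrt{t{\left(0 \right)} + 13} = \left(2 + \frac{1}{4} \cdot 2\right) 39 + \sqrt{\left(-3 + 0\right) + 13} = \left(2 + \frac{1}{2}\right) 39 + \sqrt{-3 + 13} = \frac{5}{2} \cdot 39 + \sqrt{10} = \frac{195}{2} + \sqrt{10}$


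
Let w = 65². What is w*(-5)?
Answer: -21125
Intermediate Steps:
w = 4225
w*(-5) = 4225*(-5) = -21125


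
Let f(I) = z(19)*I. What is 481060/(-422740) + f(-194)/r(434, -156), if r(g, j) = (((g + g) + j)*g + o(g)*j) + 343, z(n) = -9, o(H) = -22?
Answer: -2495488099/2203764757 ≈ -1.1324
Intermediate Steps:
r(g, j) = 343 - 22*j + g*(j + 2*g) (r(g, j) = (((g + g) + j)*g - 22*j) + 343 = ((2*g + j)*g - 22*j) + 343 = ((j + 2*g)*g - 22*j) + 343 = (g*(j + 2*g) - 22*j) + 343 = (-22*j + g*(j + 2*g)) + 343 = 343 - 22*j + g*(j + 2*g))
f(I) = -9*I
481060/(-422740) + f(-194)/r(434, -156) = 481060/(-422740) + (-9*(-194))/(343 - 22*(-156) + 2*434**2 + 434*(-156)) = 481060*(-1/422740) + 1746/(343 + 3432 + 2*188356 - 67704) = -24053/21137 + 1746/(343 + 3432 + 376712 - 67704) = -24053/21137 + 1746/312783 = -24053/21137 + 1746*(1/312783) = -24053/21137 + 582/104261 = -2495488099/2203764757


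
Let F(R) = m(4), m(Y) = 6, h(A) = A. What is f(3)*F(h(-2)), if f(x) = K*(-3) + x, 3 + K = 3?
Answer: 18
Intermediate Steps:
K = 0 (K = -3 + 3 = 0)
F(R) = 6
f(x) = x (f(x) = 0*(-3) + x = 0 + x = x)
f(3)*F(h(-2)) = 3*6 = 18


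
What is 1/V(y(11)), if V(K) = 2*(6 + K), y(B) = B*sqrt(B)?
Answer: -3/1295 + 11*sqrt(11)/2590 ≈ 0.011769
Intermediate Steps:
y(B) = B**(3/2)
V(K) = 12 + 2*K
1/V(y(11)) = 1/(12 + 2*11**(3/2)) = 1/(12 + 2*(11*sqrt(11))) = 1/(12 + 22*sqrt(11))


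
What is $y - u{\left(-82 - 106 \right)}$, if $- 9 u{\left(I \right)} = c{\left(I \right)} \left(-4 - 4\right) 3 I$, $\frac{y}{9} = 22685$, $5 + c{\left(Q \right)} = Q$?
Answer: $\frac{322223}{3} \approx 1.0741 \cdot 10^{5}$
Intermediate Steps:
$c{\left(Q \right)} = -5 + Q$
$y = 204165$ ($y = 9 \cdot 22685 = 204165$)
$u{\left(I \right)} = - \frac{I \left(120 - 24 I\right)}{9}$ ($u{\left(I \right)} = - \frac{\left(-5 + I\right) \left(-4 - 4\right) 3 I}{9} = - \frac{\left(-5 + I\right) \left(-8\right) 3 I}{9} = - \frac{\left(40 - 8 I\right) 3 I}{9} = - \frac{\left(120 - 24 I\right) I}{9} = - \frac{I \left(120 - 24 I\right)}{9}$)
$y - u{\left(-82 - 106 \right)} = 204165 - \frac{8 \left(-82 - 106\right) \left(-5 - 188\right)}{3} = 204165 - \frac{8}{3} \left(-188\right) \left(-5 - 188\right) = 204165 - \frac{8}{3} \left(-188\right) \left(-193\right) = 204165 - \frac{290272}{3} = \frac{322223}{3}$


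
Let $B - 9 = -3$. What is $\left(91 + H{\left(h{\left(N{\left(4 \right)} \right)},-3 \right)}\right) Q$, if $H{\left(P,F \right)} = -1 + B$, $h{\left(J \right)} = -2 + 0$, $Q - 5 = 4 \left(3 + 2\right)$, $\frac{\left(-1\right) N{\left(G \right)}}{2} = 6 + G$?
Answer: $2400$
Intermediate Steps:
$N{\left(G \right)} = -12 - 2 G$ ($N{\left(G \right)} = - 2 \left(6 + G\right) = -12 - 2 G$)
$B = 6$ ($B = 9 - 3 = 6$)
$Q = 25$ ($Q = 5 + 4 \left(3 + 2\right) = 5 + 4 \cdot 5 = 5 + 20 = 25$)
$h{\left(J \right)} = -2$
$H{\left(P,F \right)} = 5$ ($H{\left(P,F \right)} = -1 + 6 = 5$)
$\left(91 + H{\left(h{\left(N{\left(4 \right)} \right)},-3 \right)}\right) Q = \left(91 + 5\right) 25 = 96 \cdot 25 = 2400$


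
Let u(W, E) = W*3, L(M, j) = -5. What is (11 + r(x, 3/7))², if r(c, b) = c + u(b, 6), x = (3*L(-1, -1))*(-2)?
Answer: 87616/49 ≈ 1788.1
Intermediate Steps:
x = 30 (x = (3*(-5))*(-2) = -15*(-2) = 30)
u(W, E) = 3*W
r(c, b) = c + 3*b
(11 + r(x, 3/7))² = (11 + (30 + 3*(3/7)))² = (11 + (30 + 9/7))² = (11 + 219/7)² = (296/7)² = 87616/49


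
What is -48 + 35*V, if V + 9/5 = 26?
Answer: 799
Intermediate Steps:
V = 121/5 (V = -9/5 + 26 = 121/5 ≈ 24.200)
-48 + 35*V = -48 + 35*(121/5) = -48 + 847 = 799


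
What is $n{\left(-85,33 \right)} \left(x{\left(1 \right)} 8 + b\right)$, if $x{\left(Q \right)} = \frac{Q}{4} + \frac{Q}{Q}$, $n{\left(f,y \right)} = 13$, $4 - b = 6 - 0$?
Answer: $104$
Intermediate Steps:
$b = -2$ ($b = 4 - \left(6 - 0\right) = 4 - \left(6 + 0\right) = 4 - 6 = -2$)
$x{\left(Q \right)} = 1 + \frac{Q}{4}$ ($x{\left(Q \right)} = Q \frac{1}{4} + 1 = \frac{Q}{4} + 1 = 1 + \frac{Q}{4}$)
$n{\left(-85,33 \right)} \left(x{\left(1 \right)} 8 + b\right) = 13 \left(\left(1 + \frac{1}{4} \cdot 1\right) 8 - 2\right) = 13 \left(\left(1 + \frac{1}{4}\right) 8 - 2\right) = 13 \left(\frac{5}{4} \cdot 8 - 2\right) = 13 \left(10 - 2\right) = 13 \cdot 8 = 104$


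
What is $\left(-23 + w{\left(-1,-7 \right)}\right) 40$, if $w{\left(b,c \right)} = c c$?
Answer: $1040$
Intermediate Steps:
$w{\left(b,c \right)} = c^{2}$
$\left(-23 + w{\left(-1,-7 \right)}\right) 40 = \left(-23 + \left(-7\right)^{2}\right) 40 = \left(-23 + 49\right) 40 = 26 \cdot 40 = 1040$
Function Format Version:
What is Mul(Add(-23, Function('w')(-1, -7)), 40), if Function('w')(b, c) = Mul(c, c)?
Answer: 1040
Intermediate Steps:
Function('w')(b, c) = Pow(c, 2)
Mul(Add(-23, Function('w')(-1, -7)), 40) = Mul(Add(-23, Pow(-7, 2)), 40) = Mul(Add(-23, 49), 40) = Mul(26, 40) = 1040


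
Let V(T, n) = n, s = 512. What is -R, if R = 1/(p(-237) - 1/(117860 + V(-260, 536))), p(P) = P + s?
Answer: -118396/32558899 ≈ -0.0036364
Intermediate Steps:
p(P) = 512 + P (p(P) = P + 512 = 512 + P)
R = 118396/32558899 (R = 1/((512 - 237) - 1/(117860 + 536)) = 1/(275 - 1/118396) = 1/(32558899/118396) = 118396/32558899 ≈ 0.0036364)
-R = -1*118396/32558899 = -118396/32558899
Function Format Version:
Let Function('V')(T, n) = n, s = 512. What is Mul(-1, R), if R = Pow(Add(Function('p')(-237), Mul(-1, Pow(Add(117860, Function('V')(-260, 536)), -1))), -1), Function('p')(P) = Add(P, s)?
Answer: Rational(-118396, 32558899) ≈ -0.0036364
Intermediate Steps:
Function('p')(P) = Add(512, P) (Function('p')(P) = Add(P, 512) = Add(512, P))
R = Rational(118396, 32558899) (R = Pow(Add(Add(512, -237), Mul(-1, Pow(Add(117860, 536), -1))), -1) = Pow(Add(275, Mul(-1, Pow(118396, -1))), -1) = Pow(Add(275, Mul(-1, Rational(1, 118396))), -1) = Pow(Add(275, Rational(-1, 118396)), -1) = Pow(Rational(32558899, 118396), -1) = Rational(118396, 32558899) ≈ 0.0036364)
Mul(-1, R) = Mul(-1, Rational(118396, 32558899)) = Rational(-118396, 32558899)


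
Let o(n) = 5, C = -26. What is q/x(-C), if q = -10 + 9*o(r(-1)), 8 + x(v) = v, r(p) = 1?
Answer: 35/18 ≈ 1.9444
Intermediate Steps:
x(v) = -8 + v
q = 35 (q = -10 + 9*5 = -10 + 45 = 35)
q/x(-C) = 35/(-8 - 1*(-26)) = 35/(-8 + 26) = 35/18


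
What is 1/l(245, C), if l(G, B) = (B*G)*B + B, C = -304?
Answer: 1/22641616 ≈ 4.4166e-8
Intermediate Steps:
l(G, B) = B + G*B**2 (l(G, B) = G*B**2 + B = B + G*B**2)
1/l(245, C) = 1/(-304*(1 - 304*245)) = 1/(-304*(1 - 74480)) = 1/(-304*(-74479)) = 1/22641616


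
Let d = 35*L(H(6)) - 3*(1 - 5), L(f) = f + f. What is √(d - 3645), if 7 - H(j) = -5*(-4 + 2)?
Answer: 3*I*√427 ≈ 61.992*I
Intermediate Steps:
H(j) = -3 (H(j) = 7 - (-5)*(-4 + 2) = 7 - (-5)*(-2) = 7 - 1*10 = 7 - 10 = -3)
L(f) = 2*f
d = -198 (d = 35*(2*(-3)) - 3*(1 - 5) = 35*(-6) - 3*(-4) = -210 + 12 = -198)
√(d - 3645) = √(-198 - 3645) = √(-3843) = 3*I*√427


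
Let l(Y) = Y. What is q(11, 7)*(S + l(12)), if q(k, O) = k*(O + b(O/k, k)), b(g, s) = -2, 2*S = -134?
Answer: -3025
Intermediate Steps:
S = -67 (S = (1/2)*(-134) = -67)
q(k, O) = k*(-2 + O) (q(k, O) = k*(O - 2) = k*(-2 + O))
q(11, 7)*(S + l(12)) = (11*(-2 + 7))*(-67 + 12) = (11*5)*(-55) = 55*(-55) = -3025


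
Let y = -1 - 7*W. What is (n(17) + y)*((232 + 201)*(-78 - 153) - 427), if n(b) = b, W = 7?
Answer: 3314850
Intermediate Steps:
y = -50 (y = -1 - 7*7 = -1 - 49 = -50)
(n(17) + y)*((232 + 201)*(-78 - 153) - 427) = (17 - 50)*((232 + 201)*(-78 - 153) - 427) = -33*(433*(-231) - 427) = -33*(-100023 - 427) = -33*(-100450) = 3314850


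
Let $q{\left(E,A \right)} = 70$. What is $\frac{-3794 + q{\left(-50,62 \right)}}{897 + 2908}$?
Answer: $- \frac{3724}{3805} \approx -0.97871$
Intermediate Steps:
$\frac{-3794 + q{\left(-50,62 \right)}}{897 + 2908} = \frac{-3794 + 70}{897 + 2908} = - \frac{3724}{3805}$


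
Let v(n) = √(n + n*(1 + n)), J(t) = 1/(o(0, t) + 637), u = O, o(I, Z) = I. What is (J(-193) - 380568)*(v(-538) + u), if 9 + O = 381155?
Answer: -92398105099990/637 - 969687260*√18023/637 ≈ -1.4526e+11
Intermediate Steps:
O = 381146 (O = -9 + 381155 = 381146)
u = 381146
J(t) = 1/637 (J(t) = 1/(0 + 637) = 1/637)
(J(-193) - 380568)*(v(-538) + u) = (1/637 - 380568)*(√(-538*(2 - 538)) + 381146) = -242421815*(√(-538*(-536)) + 381146)/637 = -242421815*(√288368 + 381146)/637 = -242421815*(4*√18023 + 381146)/637 = -242421815*(381146 + 4*√18023)/637 = -92398105099990/637 - 969687260*√18023/637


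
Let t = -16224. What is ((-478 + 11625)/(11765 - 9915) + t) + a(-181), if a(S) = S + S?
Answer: -30672953/1850 ≈ -16580.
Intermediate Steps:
a(S) = 2*S
((-478 + 11625)/(11765 - 9915) + t) + a(-181) = ((-478 + 11625)/(11765 - 9915) - 16224) + 2*(-181) = (11147/1850 - 16224) - 362 = -30003253/1850 - 362 = -30672953/1850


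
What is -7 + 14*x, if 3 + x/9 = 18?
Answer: 1883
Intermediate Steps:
x = 135 (x = -27 + 9*18 = -27 + 162 = 135)
-7 + 14*x = -7 + 14*135 = -7 + 1890 = 1883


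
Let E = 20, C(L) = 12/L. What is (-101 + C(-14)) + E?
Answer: -573/7 ≈ -81.857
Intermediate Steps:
(-101 + C(-14)) + E = (-101 + 12/(-14)) + 20 = (-101 + 12*(-1/14)) + 20 = (-101 - 6/7) + 20 = -713/7 + 20 = -573/7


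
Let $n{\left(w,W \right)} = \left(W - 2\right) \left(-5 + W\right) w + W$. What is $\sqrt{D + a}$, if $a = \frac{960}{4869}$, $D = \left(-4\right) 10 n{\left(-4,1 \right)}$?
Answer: $\frac{14 \sqrt{8066310}}{1623} \approx 24.499$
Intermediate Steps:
$n{\left(w,W \right)} = W + w \left(-5 + W\right) \left(-2 + W\right)$ ($n{\left(w,W \right)} = \left(-2 + W\right) \left(-5 + W\right) w + W = \left(-5 + W\right) \left(-2 + W\right) w + W = w \left(-5 + W\right) \left(-2 + W\right) + W = W + w \left(-5 + W\right) \left(-2 + W\right)$)
$D = 600$ ($D = \left(-4\right) 10 \left(1 + 10 \left(-4\right) - 4 \cdot 1^{2} - 7 \left(-4\right)\right) = - 40 \left(1 - 40 - 4 + 28\right) = \left(-40\right) \left(-15\right) = 600$)
$a = \frac{320}{1623}$ ($a = 960 \cdot \frac{1}{4869} = \frac{320}{1623} \approx 0.19717$)
$\sqrt{D + a} = \sqrt{600 + \frac{320}{1623}} = \sqrt{\frac{974120}{1623}} = \frac{14 \sqrt{8066310}}{1623}$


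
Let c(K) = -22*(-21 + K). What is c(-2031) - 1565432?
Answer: -1520288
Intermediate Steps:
c(K) = 462 - 22*K
c(-2031) - 1565432 = (462 - 22*(-2031)) - 1565432 = (462 + 44682) - 1565432 = 45144 - 1565432 = -1520288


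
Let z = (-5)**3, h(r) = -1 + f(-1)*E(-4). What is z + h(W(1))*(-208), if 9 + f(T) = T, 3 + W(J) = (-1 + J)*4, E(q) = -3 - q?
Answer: 2163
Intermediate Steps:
W(J) = -7 + 4*J (W(J) = -3 + (-1 + J)*4 = -3 + (-4 + 4*J) = -7 + 4*J)
f(T) = -9 + T
h(r) = -11 (h(r) = -1 + (-9 - 1)*(-3 - 1*(-4)) = -1 - 10*(-3 + 4) = -1 - 10*1 = -1 - 10 = -11)
z = -125
z + h(W(1))*(-208) = -125 - 11*(-208) = -125 + 2288 = 2163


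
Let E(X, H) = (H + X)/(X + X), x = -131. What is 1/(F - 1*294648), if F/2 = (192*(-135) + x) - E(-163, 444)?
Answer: -163/56519969 ≈ -2.8839e-6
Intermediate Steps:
E(X, H) = (H + X)/(2*X) (E(X, H) = (H + X)/((2*X)) = (H + X)*(1/(2*X)) = (H + X)/(2*X))
F = -8492345/163 (F = 2*((192*(-135) - 131) - (444 - 163)/(2*(-163))) = 2*((-25920 - 131) - (-1)*281/(2*163)) = 2*(-26051 - 1*(-281/326)) = 2*(-26051 + 281/326) = 2*(-8492345/326) = -8492345/163 ≈ -52100.)
1/(F - 1*294648) = 1/(-8492345/163 - 1*294648) = 1/(-8492345/163 - 294648) = 1/(-56519969/163) = -163/56519969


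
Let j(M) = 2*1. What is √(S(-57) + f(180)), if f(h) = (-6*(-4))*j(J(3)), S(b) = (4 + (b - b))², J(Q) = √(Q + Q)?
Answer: 8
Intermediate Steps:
J(Q) = √2*√Q (J(Q) = √(2*Q) = √2*√Q)
S(b) = 16 (S(b) = (4 + 0)² = 4² = 16)
j(M) = 2
f(h) = 48 (f(h) = -6*(-4)*2 = 24*2 = 48)
√(S(-57) + f(180)) = √(16 + 48) = √64 = 8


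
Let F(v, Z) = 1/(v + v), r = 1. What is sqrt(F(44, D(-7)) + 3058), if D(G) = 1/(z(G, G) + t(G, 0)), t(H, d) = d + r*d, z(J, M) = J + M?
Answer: sqrt(5920310)/44 ≈ 55.299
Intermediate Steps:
t(H, d) = 2*d (t(H, d) = d + 1*d = d + d = 2*d)
D(G) = 1/(2*G) (D(G) = 1/((G + G) + 2*0) = 1/(2*G + 0) = 1/(2*G))
F(v, Z) = 1/(2*v)
sqrt(F(44, D(-7)) + 3058) = sqrt((1/2)/44 + 3058) = sqrt((1/2)*(1/44) + 3058) = sqrt(1/88 + 3058) = sqrt(269105/88) = sqrt(5920310)/44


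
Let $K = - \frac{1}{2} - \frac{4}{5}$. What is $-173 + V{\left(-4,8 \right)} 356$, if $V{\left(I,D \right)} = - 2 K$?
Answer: $\frac{3763}{5} \approx 752.6$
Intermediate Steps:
$K = - \frac{13}{10}$ ($K = \left(-1\right) \frac{1}{2} - \frac{4}{5} = - \frac{1}{2} - \frac{4}{5} = - \frac{13}{10} \approx -1.3$)
$V{\left(I,D \right)} = \frac{13}{5}$ ($V{\left(I,D \right)} = \left(-2\right) \left(- \frac{13}{10}\right) = \frac{13}{5}$)
$-173 + V{\left(-4,8 \right)} 356 = -173 + \frac{13}{5} \cdot 356 = -173 + \frac{4628}{5} = \frac{3763}{5}$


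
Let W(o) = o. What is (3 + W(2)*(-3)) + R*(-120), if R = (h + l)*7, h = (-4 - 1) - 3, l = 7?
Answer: 837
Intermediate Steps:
h = -8 (h = -5 - 3 = -8)
R = -7 (R = (-8 + 7)*7 = -1*7 = -7)
(3 + W(2)*(-3)) + R*(-120) = (3 + 2*(-3)) - 7*(-120) = (3 - 6) + 840 = -3 + 840 = 837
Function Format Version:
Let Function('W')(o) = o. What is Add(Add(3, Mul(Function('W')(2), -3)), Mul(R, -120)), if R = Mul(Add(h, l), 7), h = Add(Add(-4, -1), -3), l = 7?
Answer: 837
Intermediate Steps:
h = -8 (h = Add(-5, -3) = -8)
R = -7 (R = Mul(Add(-8, 7), 7) = Mul(-1, 7) = -7)
Add(Add(3, Mul(Function('W')(2), -3)), Mul(R, -120)) = Add(Add(3, Mul(2, -3)), Mul(-7, -120)) = Add(Add(3, -6), 840) = Add(-3, 840) = 837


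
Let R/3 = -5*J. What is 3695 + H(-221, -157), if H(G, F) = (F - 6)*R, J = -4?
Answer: -6085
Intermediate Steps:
R = 60 (R = 3*(-5*(-4)) = 3*20 = 60)
H(G, F) = -360 + 60*F (H(G, F) = (F - 6)*60 = (-6 + F)*60 = -360 + 60*F)
3695 + H(-221, -157) = 3695 + (-360 + 60*(-157)) = 3695 + (-360 - 9420) = 3695 - 9780 = -6085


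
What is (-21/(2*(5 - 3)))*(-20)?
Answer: 105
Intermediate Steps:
(-21/(2*(5 - 3)))*(-20) = (-21/(2*2))*(-20) = (-21/4)*(-20) = ((¼)*(-21))*(-20) = -21/4*(-20) = 105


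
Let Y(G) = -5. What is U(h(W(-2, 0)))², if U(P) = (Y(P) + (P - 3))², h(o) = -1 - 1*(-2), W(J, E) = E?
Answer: 2401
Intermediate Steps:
h(o) = 1 (h(o) = -1 + 2 = 1)
U(P) = (-8 + P)² (U(P) = (-5 + (P - 3))² = (-5 + (-3 + P))² = (-8 + P)²)
U(h(W(-2, 0)))² = ((-8 + 1)²)² = ((-7)²)² = 49² = 2401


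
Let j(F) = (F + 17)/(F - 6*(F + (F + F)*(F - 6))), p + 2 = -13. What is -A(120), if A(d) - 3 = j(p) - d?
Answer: 433487/3705 ≈ 117.00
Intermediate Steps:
p = -15 (p = -2 - 13 = -15)
j(F) = (17 + F)/(-5*F - 12*F*(-6 + F)) (j(F) = (17 + F)/(F - 6*(F + (2*F)*(-6 + F))) = (17 + F)/(F - 6*(F + 2*F*(-6 + F))) = (17 + F)/(F + (-6*F - 12*F*(-6 + F))) = (17 + F)/(-5*F - 12*F*(-6 + F)))
A(d) = 11113/3705 - d (A(d) = 3 + ((-17 - 1*(-15))/((-15)*(-67 + 12*(-15))) - d) = 3 + (-(-17 + 15)/(15*(-67 - 180)) - d) = 3 + (-1/15*(-2)/(-247) - d) = 3 + (-1/15*(-1/247)*(-2) - d) = 3 + (-2/3705 - d) = 11113/3705 - d)
-A(120) = -(11113/3705 - 1*120) = -(11113/3705 - 120) = -1*(-433487/3705) = 433487/3705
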